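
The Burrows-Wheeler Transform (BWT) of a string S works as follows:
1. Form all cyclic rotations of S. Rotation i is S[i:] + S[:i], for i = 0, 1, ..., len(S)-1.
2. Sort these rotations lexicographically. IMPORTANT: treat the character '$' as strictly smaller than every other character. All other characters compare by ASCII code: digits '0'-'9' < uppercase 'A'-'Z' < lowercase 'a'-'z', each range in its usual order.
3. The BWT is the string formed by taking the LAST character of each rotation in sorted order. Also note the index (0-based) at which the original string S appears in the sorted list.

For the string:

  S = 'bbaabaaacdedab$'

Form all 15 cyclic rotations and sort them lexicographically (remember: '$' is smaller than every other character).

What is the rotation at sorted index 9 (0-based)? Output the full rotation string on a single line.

All 15 rotations (rotation i = S[i:]+S[:i]):
  rot[0] = bbaabaaacdedab$
  rot[1] = baabaaacdedab$b
  rot[2] = aabaaacdedab$bb
  rot[3] = abaaacdedab$bba
  rot[4] = baaacdedab$bbaa
  rot[5] = aaacdedab$bbaab
  rot[6] = aacdedab$bbaaba
  rot[7] = acdedab$bbaabaa
  rot[8] = cdedab$bbaabaaa
  rot[9] = dedab$bbaabaaac
  rot[10] = edab$bbaabaaacd
  rot[11] = dab$bbaabaaacde
  rot[12] = ab$bbaabaaacded
  rot[13] = b$bbaabaaacdeda
  rot[14] = $bbaabaaacdedab
Sorted (with $ < everything):
  sorted[0] = $bbaabaaacdedab
  sorted[1] = aaacdedab$bbaab
  sorted[2] = aabaaacdedab$bb
  sorted[3] = aacdedab$bbaaba
  sorted[4] = ab$bbaabaaacded
  sorted[5] = abaaacdedab$bba
  sorted[6] = acdedab$bbaabaa
  sorted[7] = b$bbaabaaacdeda
  sorted[8] = baaacdedab$bbaa
  sorted[9] = baabaaacdedab$b
  sorted[10] = bbaabaaacdedab$
  sorted[11] = cdedab$bbaabaaa
  sorted[12] = dab$bbaabaaacde
  sorted[13] = dedab$bbaabaaac
  sorted[14] = edab$bbaabaaacd
sorted[9] = baabaaacdedab$b

Answer: baabaaacdedab$b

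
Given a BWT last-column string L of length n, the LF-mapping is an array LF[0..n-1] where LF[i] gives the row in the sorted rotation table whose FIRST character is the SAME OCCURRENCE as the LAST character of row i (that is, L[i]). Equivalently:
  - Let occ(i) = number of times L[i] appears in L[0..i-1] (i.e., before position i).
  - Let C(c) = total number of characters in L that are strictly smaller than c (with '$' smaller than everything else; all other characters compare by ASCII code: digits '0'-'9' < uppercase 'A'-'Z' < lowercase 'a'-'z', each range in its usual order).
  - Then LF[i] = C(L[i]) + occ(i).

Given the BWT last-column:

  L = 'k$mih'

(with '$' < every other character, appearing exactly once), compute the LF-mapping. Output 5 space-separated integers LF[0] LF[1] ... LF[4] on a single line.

Char counts: '$':1, 'h':1, 'i':1, 'k':1, 'm':1
C (first-col start): C('$')=0, C('h')=1, C('i')=2, C('k')=3, C('m')=4
L[0]='k': occ=0, LF[0]=C('k')+0=3+0=3
L[1]='$': occ=0, LF[1]=C('$')+0=0+0=0
L[2]='m': occ=0, LF[2]=C('m')+0=4+0=4
L[3]='i': occ=0, LF[3]=C('i')+0=2+0=2
L[4]='h': occ=0, LF[4]=C('h')+0=1+0=1

Answer: 3 0 4 2 1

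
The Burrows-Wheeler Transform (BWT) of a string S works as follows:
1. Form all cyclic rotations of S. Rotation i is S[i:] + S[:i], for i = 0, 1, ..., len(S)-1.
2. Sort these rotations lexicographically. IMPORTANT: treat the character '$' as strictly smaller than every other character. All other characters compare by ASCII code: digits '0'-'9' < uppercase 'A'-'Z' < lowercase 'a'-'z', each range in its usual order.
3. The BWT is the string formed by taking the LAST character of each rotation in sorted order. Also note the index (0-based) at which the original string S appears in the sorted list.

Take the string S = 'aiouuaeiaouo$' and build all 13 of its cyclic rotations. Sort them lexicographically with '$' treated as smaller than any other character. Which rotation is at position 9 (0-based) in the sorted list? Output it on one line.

All 13 rotations (rotation i = S[i:]+S[:i]):
  rot[0] = aiouuaeiaouo$
  rot[1] = iouuaeiaouo$a
  rot[2] = ouuaeiaouo$ai
  rot[3] = uuaeiaouo$aio
  rot[4] = uaeiaouo$aiou
  rot[5] = aeiaouo$aiouu
  rot[6] = eiaouo$aiouua
  rot[7] = iaouo$aiouuae
  rot[8] = aouo$aiouuaei
  rot[9] = ouo$aiouuaeia
  rot[10] = uo$aiouuaeiao
  rot[11] = o$aiouuaeiaou
  rot[12] = $aiouuaeiaouo
Sorted (with $ < everything):
  sorted[0] = $aiouuaeiaouo
  sorted[1] = aeiaouo$aiouu
  sorted[2] = aiouuaeiaouo$
  sorted[3] = aouo$aiouuaei
  sorted[4] = eiaouo$aiouua
  sorted[5] = iaouo$aiouuae
  sorted[6] = iouuaeiaouo$a
  sorted[7] = o$aiouuaeiaou
  sorted[8] = ouo$aiouuaeia
  sorted[9] = ouuaeiaouo$ai
  sorted[10] = uaeiaouo$aiou
  sorted[11] = uo$aiouuaeiao
  sorted[12] = uuaeiaouo$aio
sorted[9] = ouuaeiaouo$ai

Answer: ouuaeiaouo$ai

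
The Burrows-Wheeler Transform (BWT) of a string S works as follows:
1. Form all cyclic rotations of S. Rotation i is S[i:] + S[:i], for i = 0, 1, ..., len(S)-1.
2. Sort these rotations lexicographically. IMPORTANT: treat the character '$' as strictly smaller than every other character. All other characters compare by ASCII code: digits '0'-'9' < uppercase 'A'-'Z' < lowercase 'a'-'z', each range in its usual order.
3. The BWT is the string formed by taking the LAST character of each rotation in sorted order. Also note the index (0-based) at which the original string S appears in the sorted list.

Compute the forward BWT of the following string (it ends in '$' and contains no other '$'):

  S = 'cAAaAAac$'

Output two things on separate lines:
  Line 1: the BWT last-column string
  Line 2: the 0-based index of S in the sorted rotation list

Answer: ccaAAAAa$
8

Derivation:
All 9 rotations (rotation i = S[i:]+S[:i]):
  rot[0] = cAAaAAac$
  rot[1] = AAaAAac$c
  rot[2] = AaAAac$cA
  rot[3] = aAAac$cAA
  rot[4] = AAac$cAAa
  rot[5] = Aac$cAAaA
  rot[6] = ac$cAAaAA
  rot[7] = c$cAAaAAa
  rot[8] = $cAAaAAac
Sorted (with $ < everything):
  sorted[0] = $cAAaAAac  (last char: 'c')
  sorted[1] = AAaAAac$c  (last char: 'c')
  sorted[2] = AAac$cAAa  (last char: 'a')
  sorted[3] = AaAAac$cA  (last char: 'A')
  sorted[4] = Aac$cAAaA  (last char: 'A')
  sorted[5] = aAAac$cAA  (last char: 'A')
  sorted[6] = ac$cAAaAA  (last char: 'A')
  sorted[7] = c$cAAaAAa  (last char: 'a')
  sorted[8] = cAAaAAac$  (last char: '$')
Last column: ccaAAAAa$
Original string S is at sorted index 8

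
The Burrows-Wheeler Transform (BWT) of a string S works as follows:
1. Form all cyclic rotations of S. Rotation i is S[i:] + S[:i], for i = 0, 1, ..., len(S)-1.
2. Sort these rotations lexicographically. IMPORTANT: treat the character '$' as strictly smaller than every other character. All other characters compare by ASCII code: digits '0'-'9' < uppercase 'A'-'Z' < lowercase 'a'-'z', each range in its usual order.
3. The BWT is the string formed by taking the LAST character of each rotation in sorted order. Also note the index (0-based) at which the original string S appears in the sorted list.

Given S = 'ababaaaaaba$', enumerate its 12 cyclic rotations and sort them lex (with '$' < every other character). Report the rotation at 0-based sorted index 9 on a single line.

All 12 rotations (rotation i = S[i:]+S[:i]):
  rot[0] = ababaaaaaba$
  rot[1] = babaaaaaba$a
  rot[2] = abaaaaaba$ab
  rot[3] = baaaaaba$aba
  rot[4] = aaaaaba$abab
  rot[5] = aaaaba$ababa
  rot[6] = aaaba$ababaa
  rot[7] = aaba$ababaaa
  rot[8] = aba$ababaaaa
  rot[9] = ba$ababaaaaa
  rot[10] = a$ababaaaaab
  rot[11] = $ababaaaaaba
Sorted (with $ < everything):
  sorted[0] = $ababaaaaaba
  sorted[1] = a$ababaaaaab
  sorted[2] = aaaaaba$abab
  sorted[3] = aaaaba$ababa
  sorted[4] = aaaba$ababaa
  sorted[5] = aaba$ababaaa
  sorted[6] = aba$ababaaaa
  sorted[7] = abaaaaaba$ab
  sorted[8] = ababaaaaaba$
  sorted[9] = ba$ababaaaaa
  sorted[10] = baaaaaba$aba
  sorted[11] = babaaaaaba$a
sorted[9] = ba$ababaaaaa

Answer: ba$ababaaaaa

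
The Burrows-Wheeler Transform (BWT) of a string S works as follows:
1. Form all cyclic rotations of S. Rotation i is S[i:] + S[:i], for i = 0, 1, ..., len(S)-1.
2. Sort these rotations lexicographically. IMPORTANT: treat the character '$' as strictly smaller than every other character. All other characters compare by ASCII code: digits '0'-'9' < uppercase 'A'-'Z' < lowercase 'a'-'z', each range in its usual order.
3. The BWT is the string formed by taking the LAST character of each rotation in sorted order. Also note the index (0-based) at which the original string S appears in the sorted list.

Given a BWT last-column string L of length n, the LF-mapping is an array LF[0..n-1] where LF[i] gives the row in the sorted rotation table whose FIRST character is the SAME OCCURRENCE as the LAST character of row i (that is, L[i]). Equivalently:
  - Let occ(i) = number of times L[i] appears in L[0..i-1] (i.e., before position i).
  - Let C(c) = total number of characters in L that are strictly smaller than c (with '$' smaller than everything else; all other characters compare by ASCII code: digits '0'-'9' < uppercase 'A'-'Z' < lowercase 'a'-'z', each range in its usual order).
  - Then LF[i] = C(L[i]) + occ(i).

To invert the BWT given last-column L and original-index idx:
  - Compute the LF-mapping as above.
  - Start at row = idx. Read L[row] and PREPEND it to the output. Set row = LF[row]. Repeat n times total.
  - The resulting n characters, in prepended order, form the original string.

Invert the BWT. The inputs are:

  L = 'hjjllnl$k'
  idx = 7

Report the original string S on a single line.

Answer: llknljjh$

Derivation:
LF mapping: 1 2 3 5 6 8 7 0 4
Walk LF starting at row 7, prepending L[row]:
  step 1: row=7, L[7]='$', prepend. Next row=LF[7]=0
  step 2: row=0, L[0]='h', prepend. Next row=LF[0]=1
  step 3: row=1, L[1]='j', prepend. Next row=LF[1]=2
  step 4: row=2, L[2]='j', prepend. Next row=LF[2]=3
  step 5: row=3, L[3]='l', prepend. Next row=LF[3]=5
  step 6: row=5, L[5]='n', prepend. Next row=LF[5]=8
  step 7: row=8, L[8]='k', prepend. Next row=LF[8]=4
  step 8: row=4, L[4]='l', prepend. Next row=LF[4]=6
  step 9: row=6, L[6]='l', prepend. Next row=LF[6]=7
Reversed output: llknljjh$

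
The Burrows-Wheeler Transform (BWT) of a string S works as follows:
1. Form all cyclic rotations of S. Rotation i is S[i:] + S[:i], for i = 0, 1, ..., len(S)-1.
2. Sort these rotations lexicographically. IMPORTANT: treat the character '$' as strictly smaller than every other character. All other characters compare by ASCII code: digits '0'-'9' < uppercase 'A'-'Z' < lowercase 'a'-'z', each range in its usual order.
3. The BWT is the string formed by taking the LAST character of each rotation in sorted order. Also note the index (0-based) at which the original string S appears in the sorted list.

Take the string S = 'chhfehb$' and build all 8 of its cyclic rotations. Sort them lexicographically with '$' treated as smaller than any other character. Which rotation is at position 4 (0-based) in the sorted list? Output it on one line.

All 8 rotations (rotation i = S[i:]+S[:i]):
  rot[0] = chhfehb$
  rot[1] = hhfehb$c
  rot[2] = hfehb$ch
  rot[3] = fehb$chh
  rot[4] = ehb$chhf
  rot[5] = hb$chhfe
  rot[6] = b$chhfeh
  rot[7] = $chhfehb
Sorted (with $ < everything):
  sorted[0] = $chhfehb
  sorted[1] = b$chhfeh
  sorted[2] = chhfehb$
  sorted[3] = ehb$chhf
  sorted[4] = fehb$chh
  sorted[5] = hb$chhfe
  sorted[6] = hfehb$ch
  sorted[7] = hhfehb$c
sorted[4] = fehb$chh

Answer: fehb$chh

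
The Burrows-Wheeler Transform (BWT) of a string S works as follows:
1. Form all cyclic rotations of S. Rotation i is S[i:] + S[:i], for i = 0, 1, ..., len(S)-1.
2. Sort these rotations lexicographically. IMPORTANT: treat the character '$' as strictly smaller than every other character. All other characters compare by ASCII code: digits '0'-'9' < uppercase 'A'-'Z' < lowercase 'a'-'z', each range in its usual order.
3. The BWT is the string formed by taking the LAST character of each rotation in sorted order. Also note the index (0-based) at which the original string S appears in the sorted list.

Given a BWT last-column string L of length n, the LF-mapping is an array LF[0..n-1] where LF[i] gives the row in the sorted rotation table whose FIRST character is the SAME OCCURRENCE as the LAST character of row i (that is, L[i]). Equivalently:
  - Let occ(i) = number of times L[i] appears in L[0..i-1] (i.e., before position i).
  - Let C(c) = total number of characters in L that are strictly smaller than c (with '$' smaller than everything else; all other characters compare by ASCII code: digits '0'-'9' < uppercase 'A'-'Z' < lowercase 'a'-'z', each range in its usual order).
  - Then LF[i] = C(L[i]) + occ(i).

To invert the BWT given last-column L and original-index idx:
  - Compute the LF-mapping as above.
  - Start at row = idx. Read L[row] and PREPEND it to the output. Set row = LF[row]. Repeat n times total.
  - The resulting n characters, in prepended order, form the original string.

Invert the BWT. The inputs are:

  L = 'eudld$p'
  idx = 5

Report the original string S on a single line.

Answer: puddle$

Derivation:
LF mapping: 3 6 1 4 2 0 5
Walk LF starting at row 5, prepending L[row]:
  step 1: row=5, L[5]='$', prepend. Next row=LF[5]=0
  step 2: row=0, L[0]='e', prepend. Next row=LF[0]=3
  step 3: row=3, L[3]='l', prepend. Next row=LF[3]=4
  step 4: row=4, L[4]='d', prepend. Next row=LF[4]=2
  step 5: row=2, L[2]='d', prepend. Next row=LF[2]=1
  step 6: row=1, L[1]='u', prepend. Next row=LF[1]=6
  step 7: row=6, L[6]='p', prepend. Next row=LF[6]=5
Reversed output: puddle$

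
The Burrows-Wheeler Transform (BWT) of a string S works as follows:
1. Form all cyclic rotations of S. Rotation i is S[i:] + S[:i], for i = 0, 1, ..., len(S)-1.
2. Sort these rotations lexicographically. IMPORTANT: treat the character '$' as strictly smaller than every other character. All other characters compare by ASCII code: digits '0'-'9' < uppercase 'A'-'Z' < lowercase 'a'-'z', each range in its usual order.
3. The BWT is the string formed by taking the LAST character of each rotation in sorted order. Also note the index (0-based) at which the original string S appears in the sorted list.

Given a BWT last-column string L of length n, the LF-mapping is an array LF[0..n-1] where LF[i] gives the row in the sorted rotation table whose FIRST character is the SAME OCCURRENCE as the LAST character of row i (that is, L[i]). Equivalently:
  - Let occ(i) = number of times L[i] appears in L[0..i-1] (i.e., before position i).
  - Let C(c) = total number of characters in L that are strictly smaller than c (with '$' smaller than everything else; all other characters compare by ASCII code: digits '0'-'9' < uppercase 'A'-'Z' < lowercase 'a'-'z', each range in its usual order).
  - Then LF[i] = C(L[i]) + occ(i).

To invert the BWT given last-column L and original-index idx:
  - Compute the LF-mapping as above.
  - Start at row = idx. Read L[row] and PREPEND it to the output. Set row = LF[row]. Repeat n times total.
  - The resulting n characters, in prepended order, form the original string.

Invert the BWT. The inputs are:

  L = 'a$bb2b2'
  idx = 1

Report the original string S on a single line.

LF mapping: 3 0 4 5 1 6 2
Walk LF starting at row 1, prepending L[row]:
  step 1: row=1, L[1]='$', prepend. Next row=LF[1]=0
  step 2: row=0, L[0]='a', prepend. Next row=LF[0]=3
  step 3: row=3, L[3]='b', prepend. Next row=LF[3]=5
  step 4: row=5, L[5]='b', prepend. Next row=LF[5]=6
  step 5: row=6, L[6]='2', prepend. Next row=LF[6]=2
  step 6: row=2, L[2]='b', prepend. Next row=LF[2]=4
  step 7: row=4, L[4]='2', prepend. Next row=LF[4]=1
Reversed output: 2b2bba$

Answer: 2b2bba$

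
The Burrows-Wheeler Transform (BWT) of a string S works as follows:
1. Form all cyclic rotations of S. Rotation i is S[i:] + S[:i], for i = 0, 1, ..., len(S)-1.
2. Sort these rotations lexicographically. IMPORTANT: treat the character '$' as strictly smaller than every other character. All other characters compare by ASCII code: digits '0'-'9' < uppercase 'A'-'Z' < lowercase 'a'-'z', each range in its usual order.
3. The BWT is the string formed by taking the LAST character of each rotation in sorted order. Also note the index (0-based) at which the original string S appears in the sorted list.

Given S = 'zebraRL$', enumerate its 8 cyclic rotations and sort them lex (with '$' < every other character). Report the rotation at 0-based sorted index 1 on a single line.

All 8 rotations (rotation i = S[i:]+S[:i]):
  rot[0] = zebraRL$
  rot[1] = ebraRL$z
  rot[2] = braRL$ze
  rot[3] = raRL$zeb
  rot[4] = aRL$zebr
  rot[5] = RL$zebra
  rot[6] = L$zebraR
  rot[7] = $zebraRL
Sorted (with $ < everything):
  sorted[0] = $zebraRL
  sorted[1] = L$zebraR
  sorted[2] = RL$zebra
  sorted[3] = aRL$zebr
  sorted[4] = braRL$ze
  sorted[5] = ebraRL$z
  sorted[6] = raRL$zeb
  sorted[7] = zebraRL$
sorted[1] = L$zebraR

Answer: L$zebraR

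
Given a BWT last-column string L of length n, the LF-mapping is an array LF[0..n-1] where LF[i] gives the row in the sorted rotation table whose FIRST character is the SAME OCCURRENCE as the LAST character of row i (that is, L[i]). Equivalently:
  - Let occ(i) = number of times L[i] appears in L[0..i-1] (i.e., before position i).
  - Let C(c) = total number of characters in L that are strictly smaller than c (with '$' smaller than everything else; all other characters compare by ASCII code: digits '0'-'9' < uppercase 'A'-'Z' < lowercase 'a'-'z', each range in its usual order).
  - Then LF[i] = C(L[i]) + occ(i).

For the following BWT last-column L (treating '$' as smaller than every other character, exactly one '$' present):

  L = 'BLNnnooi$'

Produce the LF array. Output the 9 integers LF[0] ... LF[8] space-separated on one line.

Answer: 1 2 3 5 6 7 8 4 0

Derivation:
Char counts: '$':1, 'B':1, 'L':1, 'N':1, 'i':1, 'n':2, 'o':2
C (first-col start): C('$')=0, C('B')=1, C('L')=2, C('N')=3, C('i')=4, C('n')=5, C('o')=7
L[0]='B': occ=0, LF[0]=C('B')+0=1+0=1
L[1]='L': occ=0, LF[1]=C('L')+0=2+0=2
L[2]='N': occ=0, LF[2]=C('N')+0=3+0=3
L[3]='n': occ=0, LF[3]=C('n')+0=5+0=5
L[4]='n': occ=1, LF[4]=C('n')+1=5+1=6
L[5]='o': occ=0, LF[5]=C('o')+0=7+0=7
L[6]='o': occ=1, LF[6]=C('o')+1=7+1=8
L[7]='i': occ=0, LF[7]=C('i')+0=4+0=4
L[8]='$': occ=0, LF[8]=C('$')+0=0+0=0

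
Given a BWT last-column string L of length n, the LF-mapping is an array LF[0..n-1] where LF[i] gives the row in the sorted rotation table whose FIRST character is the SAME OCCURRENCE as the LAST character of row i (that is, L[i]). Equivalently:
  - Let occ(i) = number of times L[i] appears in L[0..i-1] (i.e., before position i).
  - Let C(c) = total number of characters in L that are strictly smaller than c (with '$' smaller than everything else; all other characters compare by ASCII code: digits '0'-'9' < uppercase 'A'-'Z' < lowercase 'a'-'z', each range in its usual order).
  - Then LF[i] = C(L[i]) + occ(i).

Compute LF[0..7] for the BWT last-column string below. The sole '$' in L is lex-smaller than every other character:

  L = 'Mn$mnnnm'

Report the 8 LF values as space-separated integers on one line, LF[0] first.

Char counts: '$':1, 'M':1, 'm':2, 'n':4
C (first-col start): C('$')=0, C('M')=1, C('m')=2, C('n')=4
L[0]='M': occ=0, LF[0]=C('M')+0=1+0=1
L[1]='n': occ=0, LF[1]=C('n')+0=4+0=4
L[2]='$': occ=0, LF[2]=C('$')+0=0+0=0
L[3]='m': occ=0, LF[3]=C('m')+0=2+0=2
L[4]='n': occ=1, LF[4]=C('n')+1=4+1=5
L[5]='n': occ=2, LF[5]=C('n')+2=4+2=6
L[6]='n': occ=3, LF[6]=C('n')+3=4+3=7
L[7]='m': occ=1, LF[7]=C('m')+1=2+1=3

Answer: 1 4 0 2 5 6 7 3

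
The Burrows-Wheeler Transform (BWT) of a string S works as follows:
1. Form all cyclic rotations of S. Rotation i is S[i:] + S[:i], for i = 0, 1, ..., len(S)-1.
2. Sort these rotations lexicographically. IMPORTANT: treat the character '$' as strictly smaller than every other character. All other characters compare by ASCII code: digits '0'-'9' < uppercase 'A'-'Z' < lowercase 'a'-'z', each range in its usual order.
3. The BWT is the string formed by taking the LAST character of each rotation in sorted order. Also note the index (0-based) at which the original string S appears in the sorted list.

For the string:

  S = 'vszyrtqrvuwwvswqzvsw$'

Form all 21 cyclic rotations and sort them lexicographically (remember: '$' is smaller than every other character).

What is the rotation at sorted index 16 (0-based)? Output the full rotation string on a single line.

All 21 rotations (rotation i = S[i:]+S[:i]):
  rot[0] = vszyrtqrvuwwvswqzvsw$
  rot[1] = szyrtqrvuwwvswqzvsw$v
  rot[2] = zyrtqrvuwwvswqzvsw$vs
  rot[3] = yrtqrvuwwvswqzvsw$vsz
  rot[4] = rtqrvuwwvswqzvsw$vszy
  rot[5] = tqrvuwwvswqzvsw$vszyr
  rot[6] = qrvuwwvswqzvsw$vszyrt
  rot[7] = rvuwwvswqzvsw$vszyrtq
  rot[8] = vuwwvswqzvsw$vszyrtqr
  rot[9] = uwwvswqzvsw$vszyrtqrv
  rot[10] = wwvswqzvsw$vszyrtqrvu
  rot[11] = wvswqzvsw$vszyrtqrvuw
  rot[12] = vswqzvsw$vszyrtqrvuww
  rot[13] = swqzvsw$vszyrtqrvuwwv
  rot[14] = wqzvsw$vszyrtqrvuwwvs
  rot[15] = qzvsw$vszyrtqrvuwwvsw
  rot[16] = zvsw$vszyrtqrvuwwvswq
  rot[17] = vsw$vszyrtqrvuwwvswqz
  rot[18] = sw$vszyrtqrvuwwvswqzv
  rot[19] = w$vszyrtqrvuwwvswqzvs
  rot[20] = $vszyrtqrvuwwvswqzvsw
Sorted (with $ < everything):
  sorted[0] = $vszyrtqrvuwwvswqzvsw
  sorted[1] = qrvuwwvswqzvsw$vszyrt
  sorted[2] = qzvsw$vszyrtqrvuwwvsw
  sorted[3] = rtqrvuwwvswqzvsw$vszy
  sorted[4] = rvuwwvswqzvsw$vszyrtq
  sorted[5] = sw$vszyrtqrvuwwvswqzv
  sorted[6] = swqzvsw$vszyrtqrvuwwv
  sorted[7] = szyrtqrvuwwvswqzvsw$v
  sorted[8] = tqrvuwwvswqzvsw$vszyr
  sorted[9] = uwwvswqzvsw$vszyrtqrv
  sorted[10] = vsw$vszyrtqrvuwwvswqz
  sorted[11] = vswqzvsw$vszyrtqrvuww
  sorted[12] = vszyrtqrvuwwvswqzvsw$
  sorted[13] = vuwwvswqzvsw$vszyrtqr
  sorted[14] = w$vszyrtqrvuwwvswqzvs
  sorted[15] = wqzvsw$vszyrtqrvuwwvs
  sorted[16] = wvswqzvsw$vszyrtqrvuw
  sorted[17] = wwvswqzvsw$vszyrtqrvu
  sorted[18] = yrtqrvuwwvswqzvsw$vsz
  sorted[19] = zvsw$vszyrtqrvuwwvswq
  sorted[20] = zyrtqrvuwwvswqzvsw$vs
sorted[16] = wvswqzvsw$vszyrtqrvuw

Answer: wvswqzvsw$vszyrtqrvuw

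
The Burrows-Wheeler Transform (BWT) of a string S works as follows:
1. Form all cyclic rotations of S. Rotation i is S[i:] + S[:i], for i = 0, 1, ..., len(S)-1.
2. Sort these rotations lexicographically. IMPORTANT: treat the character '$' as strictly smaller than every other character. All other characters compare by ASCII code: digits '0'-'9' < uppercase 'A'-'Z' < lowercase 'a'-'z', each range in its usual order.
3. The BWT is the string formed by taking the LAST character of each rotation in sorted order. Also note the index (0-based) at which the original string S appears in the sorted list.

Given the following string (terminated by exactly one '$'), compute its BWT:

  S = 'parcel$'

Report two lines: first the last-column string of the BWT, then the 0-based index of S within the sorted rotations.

Answer: lprce$a
5

Derivation:
All 7 rotations (rotation i = S[i:]+S[:i]):
  rot[0] = parcel$
  rot[1] = arcel$p
  rot[2] = rcel$pa
  rot[3] = cel$par
  rot[4] = el$parc
  rot[5] = l$parce
  rot[6] = $parcel
Sorted (with $ < everything):
  sorted[0] = $parcel  (last char: 'l')
  sorted[1] = arcel$p  (last char: 'p')
  sorted[2] = cel$par  (last char: 'r')
  sorted[3] = el$parc  (last char: 'c')
  sorted[4] = l$parce  (last char: 'e')
  sorted[5] = parcel$  (last char: '$')
  sorted[6] = rcel$pa  (last char: 'a')
Last column: lprce$a
Original string S is at sorted index 5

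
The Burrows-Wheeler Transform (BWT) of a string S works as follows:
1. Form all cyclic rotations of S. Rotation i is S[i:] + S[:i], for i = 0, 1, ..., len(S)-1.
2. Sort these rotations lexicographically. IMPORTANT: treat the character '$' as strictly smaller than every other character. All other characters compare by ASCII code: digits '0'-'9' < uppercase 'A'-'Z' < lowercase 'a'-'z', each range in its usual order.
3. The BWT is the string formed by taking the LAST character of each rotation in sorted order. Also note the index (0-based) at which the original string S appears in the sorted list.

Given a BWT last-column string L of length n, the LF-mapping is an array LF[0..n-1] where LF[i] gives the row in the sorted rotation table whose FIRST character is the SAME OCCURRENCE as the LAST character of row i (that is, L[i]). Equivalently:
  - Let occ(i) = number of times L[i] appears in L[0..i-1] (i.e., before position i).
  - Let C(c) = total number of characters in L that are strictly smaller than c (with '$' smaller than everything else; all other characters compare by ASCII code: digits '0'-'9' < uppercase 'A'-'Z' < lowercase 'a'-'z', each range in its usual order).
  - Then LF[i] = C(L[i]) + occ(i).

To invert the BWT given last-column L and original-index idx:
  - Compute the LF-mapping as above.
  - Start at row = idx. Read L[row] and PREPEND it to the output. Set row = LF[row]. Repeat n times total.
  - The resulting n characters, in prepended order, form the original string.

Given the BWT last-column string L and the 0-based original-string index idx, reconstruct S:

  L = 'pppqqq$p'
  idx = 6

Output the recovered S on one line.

Answer: qpqqppp$

Derivation:
LF mapping: 1 2 3 5 6 7 0 4
Walk LF starting at row 6, prepending L[row]:
  step 1: row=6, L[6]='$', prepend. Next row=LF[6]=0
  step 2: row=0, L[0]='p', prepend. Next row=LF[0]=1
  step 3: row=1, L[1]='p', prepend. Next row=LF[1]=2
  step 4: row=2, L[2]='p', prepend. Next row=LF[2]=3
  step 5: row=3, L[3]='q', prepend. Next row=LF[3]=5
  step 6: row=5, L[5]='q', prepend. Next row=LF[5]=7
  step 7: row=7, L[7]='p', prepend. Next row=LF[7]=4
  step 8: row=4, L[4]='q', prepend. Next row=LF[4]=6
Reversed output: qpqqppp$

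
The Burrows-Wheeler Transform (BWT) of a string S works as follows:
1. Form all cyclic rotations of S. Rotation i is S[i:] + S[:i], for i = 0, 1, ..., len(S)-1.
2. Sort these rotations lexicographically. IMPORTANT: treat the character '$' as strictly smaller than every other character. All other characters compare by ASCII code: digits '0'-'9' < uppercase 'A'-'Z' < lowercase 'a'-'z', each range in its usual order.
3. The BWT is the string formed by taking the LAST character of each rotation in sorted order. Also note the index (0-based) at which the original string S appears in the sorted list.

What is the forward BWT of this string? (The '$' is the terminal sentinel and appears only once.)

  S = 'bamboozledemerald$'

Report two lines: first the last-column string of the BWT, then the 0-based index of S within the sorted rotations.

All 18 rotations (rotation i = S[i:]+S[:i]):
  rot[0] = bamboozledemerald$
  rot[1] = amboozledemerald$b
  rot[2] = mboozledemerald$ba
  rot[3] = boozledemerald$bam
  rot[4] = oozledemerald$bamb
  rot[5] = ozledemerald$bambo
  rot[6] = zledemerald$bamboo
  rot[7] = ledemerald$bambooz
  rot[8] = edemerald$bamboozl
  rot[9] = demerald$bamboozle
  rot[10] = emerald$bamboozled
  rot[11] = merald$bamboozlede
  rot[12] = erald$bamboozledem
  rot[13] = rald$bamboozledeme
  rot[14] = ald$bamboozledemer
  rot[15] = ld$bamboozledemera
  rot[16] = d$bamboozledemeral
  rot[17] = $bamboozledemerald
Sorted (with $ < everything):
  sorted[0] = $bamboozledemerald  (last char: 'd')
  sorted[1] = ald$bamboozledemer  (last char: 'r')
  sorted[2] = amboozledemerald$b  (last char: 'b')
  sorted[3] = bamboozledemerald$  (last char: '$')
  sorted[4] = boozledemerald$bam  (last char: 'm')
  sorted[5] = d$bamboozledemeral  (last char: 'l')
  sorted[6] = demerald$bamboozle  (last char: 'e')
  sorted[7] = edemerald$bamboozl  (last char: 'l')
  sorted[8] = emerald$bamboozled  (last char: 'd')
  sorted[9] = erald$bamboozledem  (last char: 'm')
  sorted[10] = ld$bamboozledemera  (last char: 'a')
  sorted[11] = ledemerald$bambooz  (last char: 'z')
  sorted[12] = mboozledemerald$ba  (last char: 'a')
  sorted[13] = merald$bamboozlede  (last char: 'e')
  sorted[14] = oozledemerald$bamb  (last char: 'b')
  sorted[15] = ozledemerald$bambo  (last char: 'o')
  sorted[16] = rald$bamboozledeme  (last char: 'e')
  sorted[17] = zledemerald$bamboo  (last char: 'o')
Last column: drb$mleldmazaeboeo
Original string S is at sorted index 3

Answer: drb$mleldmazaeboeo
3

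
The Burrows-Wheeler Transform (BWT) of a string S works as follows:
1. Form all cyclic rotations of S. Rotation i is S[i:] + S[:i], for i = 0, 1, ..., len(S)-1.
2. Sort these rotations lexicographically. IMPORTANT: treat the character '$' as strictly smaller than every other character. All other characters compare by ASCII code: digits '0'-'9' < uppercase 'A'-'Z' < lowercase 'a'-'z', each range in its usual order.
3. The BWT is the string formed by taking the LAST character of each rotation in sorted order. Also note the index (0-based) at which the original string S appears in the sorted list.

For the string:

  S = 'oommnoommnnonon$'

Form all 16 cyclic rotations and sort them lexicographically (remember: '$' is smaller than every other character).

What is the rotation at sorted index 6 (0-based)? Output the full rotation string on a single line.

Answer: nnonon$oommnoomm

Derivation:
All 16 rotations (rotation i = S[i:]+S[:i]):
  rot[0] = oommnoommnnonon$
  rot[1] = ommnoommnnonon$o
  rot[2] = mmnoommnnonon$oo
  rot[3] = mnoommnnonon$oom
  rot[4] = noommnnonon$oomm
  rot[5] = oommnnonon$oommn
  rot[6] = ommnnonon$oommno
  rot[7] = mmnnonon$oommnoo
  rot[8] = mnnonon$oommnoom
  rot[9] = nnonon$oommnoomm
  rot[10] = nonon$oommnoommn
  rot[11] = onon$oommnoommnn
  rot[12] = non$oommnoommnno
  rot[13] = on$oommnoommnnon
  rot[14] = n$oommnoommnnono
  rot[15] = $oommnoommnnonon
Sorted (with $ < everything):
  sorted[0] = $oommnoommnnonon
  sorted[1] = mmnnonon$oommnoo
  sorted[2] = mmnoommnnonon$oo
  sorted[3] = mnnonon$oommnoom
  sorted[4] = mnoommnnonon$oom
  sorted[5] = n$oommnoommnnono
  sorted[6] = nnonon$oommnoomm
  sorted[7] = non$oommnoommnno
  sorted[8] = nonon$oommnoommn
  sorted[9] = noommnnonon$oomm
  sorted[10] = ommnnonon$oommno
  sorted[11] = ommnoommnnonon$o
  sorted[12] = on$oommnoommnnon
  sorted[13] = onon$oommnoommnn
  sorted[14] = oommnnonon$oommn
  sorted[15] = oommnoommnnonon$
sorted[6] = nnonon$oommnoomm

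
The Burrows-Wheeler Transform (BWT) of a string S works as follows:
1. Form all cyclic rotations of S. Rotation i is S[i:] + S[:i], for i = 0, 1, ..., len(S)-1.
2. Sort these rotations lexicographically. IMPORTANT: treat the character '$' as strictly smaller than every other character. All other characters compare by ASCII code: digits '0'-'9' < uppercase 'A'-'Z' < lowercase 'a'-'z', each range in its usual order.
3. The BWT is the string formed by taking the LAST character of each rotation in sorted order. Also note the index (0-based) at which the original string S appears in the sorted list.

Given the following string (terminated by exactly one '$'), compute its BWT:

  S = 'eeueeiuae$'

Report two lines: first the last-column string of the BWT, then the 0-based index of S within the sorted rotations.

Answer: euau$eeeie
4

Derivation:
All 10 rotations (rotation i = S[i:]+S[:i]):
  rot[0] = eeueeiuae$
  rot[1] = eueeiuae$e
  rot[2] = ueeiuae$ee
  rot[3] = eeiuae$eeu
  rot[4] = eiuae$eeue
  rot[5] = iuae$eeuee
  rot[6] = uae$eeueei
  rot[7] = ae$eeueeiu
  rot[8] = e$eeueeiua
  rot[9] = $eeueeiuae
Sorted (with $ < everything):
  sorted[0] = $eeueeiuae  (last char: 'e')
  sorted[1] = ae$eeueeiu  (last char: 'u')
  sorted[2] = e$eeueeiua  (last char: 'a')
  sorted[3] = eeiuae$eeu  (last char: 'u')
  sorted[4] = eeueeiuae$  (last char: '$')
  sorted[5] = eiuae$eeue  (last char: 'e')
  sorted[6] = eueeiuae$e  (last char: 'e')
  sorted[7] = iuae$eeuee  (last char: 'e')
  sorted[8] = uae$eeueei  (last char: 'i')
  sorted[9] = ueeiuae$ee  (last char: 'e')
Last column: euau$eeeie
Original string S is at sorted index 4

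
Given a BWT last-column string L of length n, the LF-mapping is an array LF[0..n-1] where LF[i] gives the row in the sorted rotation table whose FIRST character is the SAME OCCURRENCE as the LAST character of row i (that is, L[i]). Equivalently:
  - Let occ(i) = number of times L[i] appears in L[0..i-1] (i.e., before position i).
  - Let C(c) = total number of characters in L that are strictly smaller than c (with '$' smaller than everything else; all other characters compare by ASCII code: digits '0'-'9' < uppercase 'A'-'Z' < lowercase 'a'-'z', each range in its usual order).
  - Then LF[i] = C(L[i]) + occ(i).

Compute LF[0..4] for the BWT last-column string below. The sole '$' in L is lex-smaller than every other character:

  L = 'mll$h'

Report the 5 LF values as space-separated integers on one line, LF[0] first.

Answer: 4 2 3 0 1

Derivation:
Char counts: '$':1, 'h':1, 'l':2, 'm':1
C (first-col start): C('$')=0, C('h')=1, C('l')=2, C('m')=4
L[0]='m': occ=0, LF[0]=C('m')+0=4+0=4
L[1]='l': occ=0, LF[1]=C('l')+0=2+0=2
L[2]='l': occ=1, LF[2]=C('l')+1=2+1=3
L[3]='$': occ=0, LF[3]=C('$')+0=0+0=0
L[4]='h': occ=0, LF[4]=C('h')+0=1+0=1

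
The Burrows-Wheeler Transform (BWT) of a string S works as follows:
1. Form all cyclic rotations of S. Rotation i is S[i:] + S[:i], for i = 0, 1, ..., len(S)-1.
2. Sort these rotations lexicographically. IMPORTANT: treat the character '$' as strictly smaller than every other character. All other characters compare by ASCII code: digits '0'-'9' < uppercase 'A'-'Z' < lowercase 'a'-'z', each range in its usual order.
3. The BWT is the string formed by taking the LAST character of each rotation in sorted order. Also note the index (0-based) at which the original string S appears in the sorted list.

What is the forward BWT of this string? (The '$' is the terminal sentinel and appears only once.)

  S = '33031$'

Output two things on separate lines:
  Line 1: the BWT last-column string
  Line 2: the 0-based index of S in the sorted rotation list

All 6 rotations (rotation i = S[i:]+S[:i]):
  rot[0] = 33031$
  rot[1] = 3031$3
  rot[2] = 031$33
  rot[3] = 31$330
  rot[4] = 1$3303
  rot[5] = $33031
Sorted (with $ < everything):
  sorted[0] = $33031  (last char: '1')
  sorted[1] = 031$33  (last char: '3')
  sorted[2] = 1$3303  (last char: '3')
  sorted[3] = 3031$3  (last char: '3')
  sorted[4] = 31$330  (last char: '0')
  sorted[5] = 33031$  (last char: '$')
Last column: 13330$
Original string S is at sorted index 5

Answer: 13330$
5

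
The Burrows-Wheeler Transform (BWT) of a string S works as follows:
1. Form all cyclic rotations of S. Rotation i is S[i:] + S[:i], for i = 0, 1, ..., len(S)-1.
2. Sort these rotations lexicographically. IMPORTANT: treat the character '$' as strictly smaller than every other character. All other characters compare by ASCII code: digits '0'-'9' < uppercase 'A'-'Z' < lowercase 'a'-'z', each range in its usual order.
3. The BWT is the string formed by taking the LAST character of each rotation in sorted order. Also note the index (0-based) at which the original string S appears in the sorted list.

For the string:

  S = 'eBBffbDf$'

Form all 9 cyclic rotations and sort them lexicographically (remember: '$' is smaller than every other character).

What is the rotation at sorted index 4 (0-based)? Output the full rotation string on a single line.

Answer: bDf$eBBff

Derivation:
All 9 rotations (rotation i = S[i:]+S[:i]):
  rot[0] = eBBffbDf$
  rot[1] = BBffbDf$e
  rot[2] = BffbDf$eB
  rot[3] = ffbDf$eBB
  rot[4] = fbDf$eBBf
  rot[5] = bDf$eBBff
  rot[6] = Df$eBBffb
  rot[7] = f$eBBffbD
  rot[8] = $eBBffbDf
Sorted (with $ < everything):
  sorted[0] = $eBBffbDf
  sorted[1] = BBffbDf$e
  sorted[2] = BffbDf$eB
  sorted[3] = Df$eBBffb
  sorted[4] = bDf$eBBff
  sorted[5] = eBBffbDf$
  sorted[6] = f$eBBffbD
  sorted[7] = fbDf$eBBf
  sorted[8] = ffbDf$eBB
sorted[4] = bDf$eBBff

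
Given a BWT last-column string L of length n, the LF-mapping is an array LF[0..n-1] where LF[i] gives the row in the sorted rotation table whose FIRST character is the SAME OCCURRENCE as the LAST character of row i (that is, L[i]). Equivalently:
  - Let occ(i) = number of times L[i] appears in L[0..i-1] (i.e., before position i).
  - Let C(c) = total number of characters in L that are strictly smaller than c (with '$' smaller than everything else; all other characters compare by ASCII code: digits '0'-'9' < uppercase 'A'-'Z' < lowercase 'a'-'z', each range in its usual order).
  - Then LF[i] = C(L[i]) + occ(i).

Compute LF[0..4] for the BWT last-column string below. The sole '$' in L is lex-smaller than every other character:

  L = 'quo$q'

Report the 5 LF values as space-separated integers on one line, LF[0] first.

Answer: 2 4 1 0 3

Derivation:
Char counts: '$':1, 'o':1, 'q':2, 'u':1
C (first-col start): C('$')=0, C('o')=1, C('q')=2, C('u')=4
L[0]='q': occ=0, LF[0]=C('q')+0=2+0=2
L[1]='u': occ=0, LF[1]=C('u')+0=4+0=4
L[2]='o': occ=0, LF[2]=C('o')+0=1+0=1
L[3]='$': occ=0, LF[3]=C('$')+0=0+0=0
L[4]='q': occ=1, LF[4]=C('q')+1=2+1=3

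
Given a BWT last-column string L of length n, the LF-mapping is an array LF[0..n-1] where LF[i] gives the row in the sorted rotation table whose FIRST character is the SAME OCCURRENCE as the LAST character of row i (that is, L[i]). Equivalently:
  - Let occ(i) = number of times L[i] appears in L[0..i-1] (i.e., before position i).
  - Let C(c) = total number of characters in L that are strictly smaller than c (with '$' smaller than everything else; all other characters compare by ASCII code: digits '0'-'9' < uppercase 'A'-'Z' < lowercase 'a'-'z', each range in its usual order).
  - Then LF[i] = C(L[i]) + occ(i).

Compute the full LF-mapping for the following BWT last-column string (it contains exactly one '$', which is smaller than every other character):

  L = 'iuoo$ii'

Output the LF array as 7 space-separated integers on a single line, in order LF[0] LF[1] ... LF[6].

Char counts: '$':1, 'i':3, 'o':2, 'u':1
C (first-col start): C('$')=0, C('i')=1, C('o')=4, C('u')=6
L[0]='i': occ=0, LF[0]=C('i')+0=1+0=1
L[1]='u': occ=0, LF[1]=C('u')+0=6+0=6
L[2]='o': occ=0, LF[2]=C('o')+0=4+0=4
L[3]='o': occ=1, LF[3]=C('o')+1=4+1=5
L[4]='$': occ=0, LF[4]=C('$')+0=0+0=0
L[5]='i': occ=1, LF[5]=C('i')+1=1+1=2
L[6]='i': occ=2, LF[6]=C('i')+2=1+2=3

Answer: 1 6 4 5 0 2 3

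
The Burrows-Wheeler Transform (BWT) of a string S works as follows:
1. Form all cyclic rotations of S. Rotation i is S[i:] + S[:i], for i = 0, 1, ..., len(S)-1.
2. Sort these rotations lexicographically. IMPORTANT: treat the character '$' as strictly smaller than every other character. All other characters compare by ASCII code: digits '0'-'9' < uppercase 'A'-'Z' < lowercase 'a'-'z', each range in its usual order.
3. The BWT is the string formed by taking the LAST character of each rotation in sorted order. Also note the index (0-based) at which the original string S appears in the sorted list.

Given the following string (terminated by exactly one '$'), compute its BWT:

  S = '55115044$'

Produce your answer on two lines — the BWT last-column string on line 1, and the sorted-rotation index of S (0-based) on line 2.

All 9 rotations (rotation i = S[i:]+S[:i]):
  rot[0] = 55115044$
  rot[1] = 5115044$5
  rot[2] = 115044$55
  rot[3] = 15044$551
  rot[4] = 5044$5511
  rot[5] = 044$55115
  rot[6] = 44$551150
  rot[7] = 4$5511504
  rot[8] = $55115044
Sorted (with $ < everything):
  sorted[0] = $55115044  (last char: '4')
  sorted[1] = 044$55115  (last char: '5')
  sorted[2] = 115044$55  (last char: '5')
  sorted[3] = 15044$551  (last char: '1')
  sorted[4] = 4$5511504  (last char: '4')
  sorted[5] = 44$551150  (last char: '0')
  sorted[6] = 5044$5511  (last char: '1')
  sorted[7] = 5115044$5  (last char: '5')
  sorted[8] = 55115044$  (last char: '$')
Last column: 45514015$
Original string S is at sorted index 8

Answer: 45514015$
8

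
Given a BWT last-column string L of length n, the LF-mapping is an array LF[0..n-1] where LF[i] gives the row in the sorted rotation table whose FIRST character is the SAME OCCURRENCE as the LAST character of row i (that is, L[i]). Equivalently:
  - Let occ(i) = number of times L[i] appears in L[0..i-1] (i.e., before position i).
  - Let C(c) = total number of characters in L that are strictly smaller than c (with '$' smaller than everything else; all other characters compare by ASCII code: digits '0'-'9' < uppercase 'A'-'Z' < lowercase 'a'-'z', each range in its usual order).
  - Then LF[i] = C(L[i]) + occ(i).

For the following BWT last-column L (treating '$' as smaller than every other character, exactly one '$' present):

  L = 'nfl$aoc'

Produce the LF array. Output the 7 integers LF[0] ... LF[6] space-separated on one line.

Char counts: '$':1, 'a':1, 'c':1, 'f':1, 'l':1, 'n':1, 'o':1
C (first-col start): C('$')=0, C('a')=1, C('c')=2, C('f')=3, C('l')=4, C('n')=5, C('o')=6
L[0]='n': occ=0, LF[0]=C('n')+0=5+0=5
L[1]='f': occ=0, LF[1]=C('f')+0=3+0=3
L[2]='l': occ=0, LF[2]=C('l')+0=4+0=4
L[3]='$': occ=0, LF[3]=C('$')+0=0+0=0
L[4]='a': occ=0, LF[4]=C('a')+0=1+0=1
L[5]='o': occ=0, LF[5]=C('o')+0=6+0=6
L[6]='c': occ=0, LF[6]=C('c')+0=2+0=2

Answer: 5 3 4 0 1 6 2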